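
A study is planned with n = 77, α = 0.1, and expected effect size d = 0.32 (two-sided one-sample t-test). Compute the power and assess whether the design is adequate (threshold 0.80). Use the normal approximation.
Power ≈ 0.88; the study is adequately powered (power ≥ 0.80)

Power calculation (one-sample t-test, normal approximation):
z_β = d · √n - z_{α/2}
z_β = 0.32 · √77 - 1.645
z_β = 0.32 · 8.775 - 1.645
z_β = 1.163

Power = Φ(z_β) = Φ(1.163) ≈ 0.878

Effect size d = 0.32 is small by Cohen's convention (0.2/0.5/0.8).

Threshold: power ≥ 0.80 is conventionally adequate.
Power ≈ 0.88 → the study is adequately powered (power ≥ 0.80).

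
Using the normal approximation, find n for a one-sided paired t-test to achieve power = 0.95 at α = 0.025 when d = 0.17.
n = 450 pairs

Sample size formula (paired t-test, normal approximation):
n = ((z_α + z_β) / d)²

z_α = 1.960 (for α = 0.025, one-sided)
z_β = 1.645 (for power = 0.95)
d = 0.17

n = ((1.960 + 1.645) / 0.17)²
n = (21.206)²
n ≈ 449.69
Round up to the next whole number: n = 450 pairs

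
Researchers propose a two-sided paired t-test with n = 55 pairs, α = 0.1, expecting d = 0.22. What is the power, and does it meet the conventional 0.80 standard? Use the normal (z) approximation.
Power ≈ 0.49; the study is underpowered (power < 0.80)

Power calculation (paired t-test, normal approximation):
z_β = d · √n - z_{α/2}
z_β = 0.22 · √55 - 1.645
z_β = 0.22 · 7.416 - 1.645
z_β = -0.013

Power = Φ(z_β) = Φ(-0.013) ≈ 0.495

Effect size d = 0.22 is small by Cohen's convention (0.2/0.5/0.8).

Threshold: power ≥ 0.80 is conventionally adequate.
Power ≈ 0.49 → the study is underpowered (power < 0.80).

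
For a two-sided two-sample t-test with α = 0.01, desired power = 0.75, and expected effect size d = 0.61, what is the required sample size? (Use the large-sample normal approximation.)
n = 57 per group

Sample size formula (two-sample t-test, normal approximation):
n = 2 · ((z_{α/2} + z_β) / d)²

z_{α/2} = 2.576 (for α = 0.01, two-sided)
z_β = 0.674 (for power = 0.75)
d = 0.61

n = 2 · ((2.576 + 0.674) / 0.61)²
n = 2 · (5.328)²
n ≈ 56.78
Round up to the next whole number: n = 57 per group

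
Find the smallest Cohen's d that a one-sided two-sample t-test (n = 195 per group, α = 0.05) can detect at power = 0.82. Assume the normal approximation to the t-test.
d ≈ 0.26

Minimum detectable effect (two-sample t-test, normal approximation):
d = (z_α + z_β) / √(n/2)
d = (1.645 + 0.915) / √(195/2)
d = 2.560 / 9.874
d ≈ 0.26

By Cohen's convention (0.2 small / 0.5 medium / 0.8 large): small effect.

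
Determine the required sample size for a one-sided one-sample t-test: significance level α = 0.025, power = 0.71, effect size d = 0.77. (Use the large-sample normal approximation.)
n = 11

Sample size formula (one-sample t-test, normal approximation):
n = ((z_α + z_β) / d)²

z_α = 1.960 (for α = 0.025, one-sided)
z_β = 0.553 (for power = 0.71)
d = 0.77

n = ((1.960 + 0.553) / 0.77)²
n = (3.264)²
n ≈ 10.65
Round up to the next whole number: n = 11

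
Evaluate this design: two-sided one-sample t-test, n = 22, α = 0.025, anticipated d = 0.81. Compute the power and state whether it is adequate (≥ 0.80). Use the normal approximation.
Power ≈ 0.94; the study is adequately powered (power ≥ 0.80)

Power calculation (one-sample t-test, normal approximation):
z_β = d · √n - z_{α/2}
z_β = 0.81 · √22 - 2.241
z_β = 0.81 · 4.690 - 2.241
z_β = 1.558

Power = Φ(z_β) = Φ(1.558) ≈ 0.940

Effect size d = 0.81 is large by Cohen's convention (0.2/0.5/0.8).

Threshold: power ≥ 0.80 is conventionally adequate.
Power ≈ 0.94 → the study is adequately powered (power ≥ 0.80).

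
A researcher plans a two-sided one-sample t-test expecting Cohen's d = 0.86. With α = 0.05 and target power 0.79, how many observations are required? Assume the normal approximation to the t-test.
n = 11

Sample size formula (one-sample t-test, normal approximation):
n = ((z_{α/2} + z_β) / d)²

z_{α/2} = 1.960 (for α = 0.05, two-sided)
z_β = 0.806 (for power = 0.79)
d = 0.86

n = ((1.960 + 0.806) / 0.86)²
n = (3.216)²
n ≈ 10.34
Round up to the next whole number: n = 11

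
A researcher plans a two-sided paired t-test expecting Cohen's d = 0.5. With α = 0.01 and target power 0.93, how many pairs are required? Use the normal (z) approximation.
n = 66 pairs

Sample size formula (paired t-test, normal approximation):
n = ((z_{α/2} + z_β) / d)²

z_{α/2} = 2.576 (for α = 0.01, two-sided)
z_β = 1.476 (for power = 0.93)
d = 0.5

n = ((2.576 + 1.476) / 0.5)²
n = (8.104)²
n ≈ 65.67
Round up to the next whole number: n = 66 pairs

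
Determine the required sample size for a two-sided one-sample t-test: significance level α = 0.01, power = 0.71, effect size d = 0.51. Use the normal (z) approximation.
n = 38

Sample size formula (one-sample t-test, normal approximation):
n = ((z_{α/2} + z_β) / d)²

z_{α/2} = 2.576 (for α = 0.01, two-sided)
z_β = 0.553 (for power = 0.71)
d = 0.51

n = ((2.576 + 0.553) / 0.51)²
n = (6.135)²
n ≈ 37.64
Round up to the next whole number: n = 38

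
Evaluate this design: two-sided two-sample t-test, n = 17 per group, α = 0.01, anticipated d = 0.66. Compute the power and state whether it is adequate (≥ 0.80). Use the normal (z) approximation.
Power ≈ 0.26; the study is underpowered (power < 0.80)

Power calculation (two-sample t-test, normal approximation):
z_β = d · √(n/2) - z_{α/2}
z_β = 0.66 · √(17/2) - 2.576
z_β = 0.66 · 2.915 - 2.576
z_β = -0.652

Power = Φ(z_β) = Φ(-0.652) ≈ 0.257

Effect size d = 0.66 is medium by Cohen's convention (0.2/0.5/0.8).

Threshold: power ≥ 0.80 is conventionally adequate.
Power ≈ 0.26 → the study is underpowered (power < 0.80).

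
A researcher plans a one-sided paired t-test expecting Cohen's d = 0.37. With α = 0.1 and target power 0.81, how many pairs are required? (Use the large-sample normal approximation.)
n = 35 pairs

Sample size formula (paired t-test, normal approximation):
n = ((z_α + z_β) / d)²

z_α = 1.282 (for α = 0.1, one-sided)
z_β = 0.878 (for power = 0.81)
d = 0.37

n = ((1.282 + 0.878) / 0.37)²
n = (5.838)²
n ≈ 34.08
Round up to the next whole number: n = 35 pairs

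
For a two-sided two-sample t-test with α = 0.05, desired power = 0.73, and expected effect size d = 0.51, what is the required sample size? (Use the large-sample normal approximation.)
n = 51 per group

Sample size formula (two-sample t-test, normal approximation):
n = 2 · ((z_{α/2} + z_β) / d)²

z_{α/2} = 1.960 (for α = 0.05, two-sided)
z_β = 0.613 (for power = 0.73)
d = 0.51

n = 2 · ((1.960 + 0.613) / 0.51)²
n = 2 · (5.045)²
n ≈ 50.90
Round up to the next whole number: n = 51 per group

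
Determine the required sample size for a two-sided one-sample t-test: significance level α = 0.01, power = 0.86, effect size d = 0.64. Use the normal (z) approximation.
n = 33

Sample size formula (one-sample t-test, normal approximation):
n = ((z_{α/2} + z_β) / d)²

z_{α/2} = 2.576 (for α = 0.01, two-sided)
z_β = 1.080 (for power = 0.86)
d = 0.64

n = ((2.576 + 1.080) / 0.64)²
n = (5.713)²
n ≈ 32.64
Round up to the next whole number: n = 33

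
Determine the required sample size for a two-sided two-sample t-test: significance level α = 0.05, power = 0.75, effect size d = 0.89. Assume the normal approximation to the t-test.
n = 18 per group

Sample size formula (two-sample t-test, normal approximation):
n = 2 · ((z_{α/2} + z_β) / d)²

z_{α/2} = 1.960 (for α = 0.05, two-sided)
z_β = 0.674 (for power = 0.75)
d = 0.89

n = 2 · ((1.960 + 0.674) / 0.89)²
n = 2 · (2.960)²
n ≈ 17.52
Round up to the next whole number: n = 18 per group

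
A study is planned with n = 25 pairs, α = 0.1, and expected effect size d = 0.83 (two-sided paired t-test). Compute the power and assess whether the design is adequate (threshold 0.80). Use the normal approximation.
Power ≈ 0.99; the study is adequately powered (power ≥ 0.80)

Power calculation (paired t-test, normal approximation):
z_β = d · √n - z_{α/2}
z_β = 0.83 · √25 - 1.645
z_β = 0.83 · 5.000 - 1.645
z_β = 2.505

Power = Φ(z_β) = Φ(2.505) ≈ 0.994

Effect size d = 0.83 is large by Cohen's convention (0.2/0.5/0.8).

Threshold: power ≥ 0.80 is conventionally adequate.
Power ≈ 0.99 → the study is adequately powered (power ≥ 0.80).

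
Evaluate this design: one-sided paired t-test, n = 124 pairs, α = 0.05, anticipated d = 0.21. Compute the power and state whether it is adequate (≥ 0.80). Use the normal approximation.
Power ≈ 0.76; the study is underpowered (power < 0.80)

Power calculation (paired t-test, normal approximation):
z_β = d · √n - z_α
z_β = 0.21 · √124 - 1.645
z_β = 0.21 · 11.136 - 1.645
z_β = 0.694

Power = Φ(z_β) = Φ(0.694) ≈ 0.756

Effect size d = 0.21 is small by Cohen's convention (0.2/0.5/0.8).

Threshold: power ≥ 0.80 is conventionally adequate.
Power ≈ 0.76 → the study is underpowered (power < 0.80).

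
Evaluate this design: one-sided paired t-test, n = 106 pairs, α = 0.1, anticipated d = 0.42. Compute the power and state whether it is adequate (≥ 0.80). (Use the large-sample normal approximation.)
Power ≈ 1.00; the study is adequately powered (power ≥ 0.80)

Power calculation (paired t-test, normal approximation):
z_β = d · √n - z_α
z_β = 0.42 · √106 - 1.282
z_β = 0.42 · 10.296 - 1.282
z_β = 3.043

Power = Φ(z_β) = Φ(3.043) ≈ 0.999

Effect size d = 0.42 is small by Cohen's convention (0.2/0.5/0.8).

Threshold: power ≥ 0.80 is conventionally adequate.
Power ≈ 1.00 → the study is adequately powered (power ≥ 0.80).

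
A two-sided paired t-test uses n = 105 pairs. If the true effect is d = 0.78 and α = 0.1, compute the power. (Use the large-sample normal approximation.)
Power ≈ 1.00

Power calculation (paired t-test, normal approximation):
z_β = d · √n - z_{α/2}
z_β = 0.78 · √105 - 1.645
z_β = 0.78 · 10.247 - 1.645
z_β = 6.348

Power = Φ(z_β) = Φ(6.348) ≈ 1.000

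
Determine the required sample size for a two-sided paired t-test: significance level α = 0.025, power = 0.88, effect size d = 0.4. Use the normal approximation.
n = 73 pairs

Sample size formula (paired t-test, normal approximation):
n = ((z_{α/2} + z_β) / d)²

z_{α/2} = 2.241 (for α = 0.025, two-sided)
z_β = 1.175 (for power = 0.88)
d = 0.4

n = ((2.241 + 1.175) / 0.4)²
n = (8.540)²
n ≈ 72.93
Round up to the next whole number: n = 73 pairs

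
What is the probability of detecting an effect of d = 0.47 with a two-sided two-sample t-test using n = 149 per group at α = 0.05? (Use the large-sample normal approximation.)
Power ≈ 0.98

Power calculation (two-sample t-test, normal approximation):
z_β = d · √(n/2) - z_{α/2}
z_β = 0.47 · √(149/2) - 1.960
z_β = 0.47 · 8.631 - 1.960
z_β = 2.097

Power = Φ(z_β) = Φ(2.097) ≈ 0.982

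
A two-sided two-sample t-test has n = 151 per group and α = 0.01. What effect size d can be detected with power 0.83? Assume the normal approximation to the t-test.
d ≈ 0.41

Minimum detectable effect (two-sample t-test, normal approximation):
d = (z_{α/2} + z_β) / √(n/2)
d = (2.576 + 0.954) / √(151/2)
d = 3.530 / 8.689
d ≈ 0.41

By Cohen's convention (0.2 small / 0.5 medium / 0.8 large): small effect.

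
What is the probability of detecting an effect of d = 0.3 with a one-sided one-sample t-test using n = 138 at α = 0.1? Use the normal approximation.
Power ≈ 0.99

Power calculation (one-sample t-test, normal approximation):
z_β = d · √n - z_α
z_β = 0.3 · √138 - 1.282
z_β = 0.3 · 11.747 - 1.282
z_β = 2.243

Power = Φ(z_β) = Φ(2.243) ≈ 0.988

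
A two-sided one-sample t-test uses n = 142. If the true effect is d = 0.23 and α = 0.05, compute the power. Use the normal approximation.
Power ≈ 0.78

Power calculation (one-sample t-test, normal approximation):
z_β = d · √n - z_{α/2}
z_β = 0.23 · √142 - 1.960
z_β = 0.23 · 11.916 - 1.960
z_β = 0.781

Power = Φ(z_β) = Φ(0.781) ≈ 0.783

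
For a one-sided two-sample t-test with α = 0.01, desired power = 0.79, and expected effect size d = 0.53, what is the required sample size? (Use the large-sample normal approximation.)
n = 70 per group

Sample size formula (two-sample t-test, normal approximation):
n = 2 · ((z_α + z_β) / d)²

z_α = 2.326 (for α = 0.01, one-sided)
z_β = 0.806 (for power = 0.79)
d = 0.53

n = 2 · ((2.326 + 0.806) / 0.53)²
n = 2 · (5.909)²
n ≈ 69.83
Round up to the next whole number: n = 70 per group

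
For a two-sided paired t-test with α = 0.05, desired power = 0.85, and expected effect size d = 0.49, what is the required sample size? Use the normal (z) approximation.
n = 38 pairs

Sample size formula (paired t-test, normal approximation):
n = ((z_{α/2} + z_β) / d)²

z_{α/2} = 1.960 (for α = 0.05, two-sided)
z_β = 1.036 (for power = 0.85)
d = 0.49

n = ((1.960 + 1.036) / 0.49)²
n = (6.114)²
n ≈ 37.38
Round up to the next whole number: n = 38 pairs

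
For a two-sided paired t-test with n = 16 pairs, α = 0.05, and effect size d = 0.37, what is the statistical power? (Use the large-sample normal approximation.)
Power ≈ 0.32

Power calculation (paired t-test, normal approximation):
z_β = d · √n - z_{α/2}
z_β = 0.37 · √16 - 1.960
z_β = 0.37 · 4.000 - 1.960
z_β = -0.480

Power = Φ(z_β) = Φ(-0.480) ≈ 0.316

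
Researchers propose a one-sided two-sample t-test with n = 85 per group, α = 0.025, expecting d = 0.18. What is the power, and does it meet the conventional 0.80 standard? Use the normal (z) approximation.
Power ≈ 0.22; the study is underpowered (power < 0.80)

Power calculation (two-sample t-test, normal approximation):
z_β = d · √(n/2) - z_α
z_β = 0.18 · √(85/2) - 1.960
z_β = 0.18 · 6.519 - 1.960
z_β = -0.787

Power = Φ(z_β) = Φ(-0.787) ≈ 0.216

Effect size d = 0.18 is very small by Cohen's convention (0.2/0.5/0.8).

Threshold: power ≥ 0.80 is conventionally adequate.
Power ≈ 0.22 → the study is underpowered (power < 0.80).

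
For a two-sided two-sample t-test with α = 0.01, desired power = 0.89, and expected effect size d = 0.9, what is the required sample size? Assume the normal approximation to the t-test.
n = 36 per group

Sample size formula (two-sample t-test, normal approximation):
n = 2 · ((z_{α/2} + z_β) / d)²

z_{α/2} = 2.576 (for α = 0.01, two-sided)
z_β = 1.227 (for power = 0.89)
d = 0.9

n = 2 · ((2.576 + 1.227) / 0.9)²
n = 2 · (4.226)²
n ≈ 35.72
Round up to the next whole number: n = 36 per group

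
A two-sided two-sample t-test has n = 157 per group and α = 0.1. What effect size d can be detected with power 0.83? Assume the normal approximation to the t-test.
d ≈ 0.29

Minimum detectable effect (two-sample t-test, normal approximation):
d = (z_{α/2} + z_β) / √(n/2)
d = (1.645 + 0.954) / √(157/2)
d = 2.599 / 8.860
d ≈ 0.29

By Cohen's convention (0.2 small / 0.5 medium / 0.8 large): small effect.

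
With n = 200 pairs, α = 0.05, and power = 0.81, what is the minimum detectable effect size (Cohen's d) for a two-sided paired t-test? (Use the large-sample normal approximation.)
d ≈ 0.20

Minimum detectable effect (paired t-test, normal approximation):
d = (z_{α/2} + z_β) / √n
d = (1.960 + 0.878) / √200
d = 2.838 / 14.142
d ≈ 0.20

By Cohen's convention (0.2 small / 0.5 medium / 0.8 large): small effect.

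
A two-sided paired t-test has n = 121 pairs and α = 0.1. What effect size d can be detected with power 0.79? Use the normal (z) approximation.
d ≈ 0.22

Minimum detectable effect (paired t-test, normal approximation):
d = (z_{α/2} + z_β) / √n
d = (1.645 + 0.806) / √121
d = 2.451 / 11.000
d ≈ 0.22

By Cohen's convention (0.2 small / 0.5 medium / 0.8 large): small effect.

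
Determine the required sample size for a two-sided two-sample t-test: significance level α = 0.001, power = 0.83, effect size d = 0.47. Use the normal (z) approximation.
n = 164 per group

Sample size formula (two-sample t-test, normal approximation):
n = 2 · ((z_{α/2} + z_β) / d)²

z_{α/2} = 3.291 (for α = 0.001, two-sided)
z_β = 0.954 (for power = 0.83)
d = 0.47

n = 2 · ((3.291 + 0.954) / 0.47)²
n = 2 · (9.032)²
n ≈ 163.15
Round up to the next whole number: n = 164 per group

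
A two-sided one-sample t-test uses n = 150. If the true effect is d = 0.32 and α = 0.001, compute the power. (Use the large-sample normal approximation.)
Power ≈ 0.74

Power calculation (one-sample t-test, normal approximation):
z_β = d · √n - z_{α/2}
z_β = 0.32 · √150 - 3.291
z_β = 0.32 · 12.247 - 3.291
z_β = 0.629

Power = Φ(z_β) = Φ(0.629) ≈ 0.735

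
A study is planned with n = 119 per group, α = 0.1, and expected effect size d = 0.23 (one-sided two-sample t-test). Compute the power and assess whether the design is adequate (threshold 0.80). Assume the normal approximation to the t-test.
Power ≈ 0.69; the study is underpowered (power < 0.80)

Power calculation (two-sample t-test, normal approximation):
z_β = d · √(n/2) - z_α
z_β = 0.23 · √(119/2) - 1.282
z_β = 0.23 · 7.714 - 1.282
z_β = 0.493

Power = Φ(z_β) = Φ(0.493) ≈ 0.689

Effect size d = 0.23 is small by Cohen's convention (0.2/0.5/0.8).

Threshold: power ≥ 0.80 is conventionally adequate.
Power ≈ 0.69 → the study is underpowered (power < 0.80).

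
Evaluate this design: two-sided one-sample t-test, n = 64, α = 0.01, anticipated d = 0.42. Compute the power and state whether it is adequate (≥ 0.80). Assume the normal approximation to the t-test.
Power ≈ 0.78; the study is underpowered (power < 0.80)

Power calculation (one-sample t-test, normal approximation):
z_β = d · √n - z_{α/2}
z_β = 0.42 · √64 - 2.576
z_β = 0.42 · 8.000 - 2.576
z_β = 0.784

Power = Φ(z_β) = Φ(0.784) ≈ 0.784

Effect size d = 0.42 is small by Cohen's convention (0.2/0.5/0.8).

Threshold: power ≥ 0.80 is conventionally adequate.
Power ≈ 0.78 → the study is underpowered (power < 0.80).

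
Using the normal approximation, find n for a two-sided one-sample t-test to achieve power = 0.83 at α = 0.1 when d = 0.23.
n = 128

Sample size formula (one-sample t-test, normal approximation):
n = ((z_{α/2} + z_β) / d)²

z_{α/2} = 1.645 (for α = 0.1, two-sided)
z_β = 0.954 (for power = 0.83)
d = 0.23

n = ((1.645 + 0.954) / 0.23)²
n = (11.300)²
n ≈ 127.69
Round up to the next whole number: n = 128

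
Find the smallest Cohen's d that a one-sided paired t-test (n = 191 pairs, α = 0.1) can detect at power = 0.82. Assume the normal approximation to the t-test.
d ≈ 0.16

Minimum detectable effect (paired t-test, normal approximation):
d = (z_α + z_β) / √n
d = (1.282 + 0.915) / √191
d = 2.197 / 13.820
d ≈ 0.16

By Cohen's convention (0.2 small / 0.5 medium / 0.8 large): very small effect.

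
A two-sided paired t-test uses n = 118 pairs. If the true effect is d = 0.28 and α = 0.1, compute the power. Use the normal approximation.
Power ≈ 0.92

Power calculation (paired t-test, normal approximation):
z_β = d · √n - z_{α/2}
z_β = 0.28 · √118 - 1.645
z_β = 0.28 · 10.863 - 1.645
z_β = 1.397

Power = Φ(z_β) = Φ(1.397) ≈ 0.919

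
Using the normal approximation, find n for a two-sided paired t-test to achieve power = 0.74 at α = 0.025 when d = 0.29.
n = 99 pairs

Sample size formula (paired t-test, normal approximation):
n = ((z_{α/2} + z_β) / d)²

z_{α/2} = 2.241 (for α = 0.025, two-sided)
z_β = 0.643 (for power = 0.74)
d = 0.29

n = ((2.241 + 0.643) / 0.29)²
n = (9.945)²
n ≈ 98.90
Round up to the next whole number: n = 99 pairs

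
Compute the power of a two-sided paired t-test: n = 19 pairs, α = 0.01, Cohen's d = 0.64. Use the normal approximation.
Power ≈ 0.58

Power calculation (paired t-test, normal approximation):
z_β = d · √n - z_{α/2}
z_β = 0.64 · √19 - 2.576
z_β = 0.64 · 4.359 - 2.576
z_β = 0.214

Power = Φ(z_β) = Φ(0.214) ≈ 0.585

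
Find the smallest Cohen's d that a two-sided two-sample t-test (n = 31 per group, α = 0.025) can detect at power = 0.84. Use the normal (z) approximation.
d ≈ 0.82

Minimum detectable effect (two-sample t-test, normal approximation):
d = (z_{α/2} + z_β) / √(n/2)
d = (2.241 + 0.994) / √(31/2)
d = 3.236 / 3.937
d ≈ 0.82

By Cohen's convention (0.2 small / 0.5 medium / 0.8 large): large effect.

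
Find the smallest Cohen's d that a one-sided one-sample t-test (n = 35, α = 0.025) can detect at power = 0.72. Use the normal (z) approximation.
d ≈ 0.43

Minimum detectable effect (one-sample t-test, normal approximation):
d = (z_α + z_β) / √n
d = (1.960 + 0.583) / √35
d = 2.543 / 5.916
d ≈ 0.43

By Cohen's convention (0.2 small / 0.5 medium / 0.8 large): small effect.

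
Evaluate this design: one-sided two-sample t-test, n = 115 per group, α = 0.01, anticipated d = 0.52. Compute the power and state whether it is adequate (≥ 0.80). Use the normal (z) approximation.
Power ≈ 0.95; the study is adequately powered (power ≥ 0.80)

Power calculation (two-sample t-test, normal approximation):
z_β = d · √(n/2) - z_α
z_β = 0.52 · √(115/2) - 2.326
z_β = 0.52 · 7.583 - 2.326
z_β = 1.617

Power = Φ(z_β) = Φ(1.617) ≈ 0.947

Effect size d = 0.52 is medium by Cohen's convention (0.2/0.5/0.8).

Threshold: power ≥ 0.80 is conventionally adequate.
Power ≈ 0.95 → the study is adequately powered (power ≥ 0.80).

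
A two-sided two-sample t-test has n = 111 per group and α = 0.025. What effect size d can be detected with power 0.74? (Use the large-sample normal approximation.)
d ≈ 0.39

Minimum detectable effect (two-sample t-test, normal approximation):
d = (z_{α/2} + z_β) / √(n/2)
d = (2.241 + 0.643) / √(111/2)
d = 2.885 / 7.450
d ≈ 0.39

By Cohen's convention (0.2 small / 0.5 medium / 0.8 large): small effect.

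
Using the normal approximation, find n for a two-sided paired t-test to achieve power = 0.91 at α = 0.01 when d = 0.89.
n = 20 pairs

Sample size formula (paired t-test, normal approximation):
n = ((z_{α/2} + z_β) / d)²

z_{α/2} = 2.576 (for α = 0.01, two-sided)
z_β = 1.341 (for power = 0.91)
d = 0.89

n = ((2.576 + 1.341) / 0.89)²
n = (4.401)²
n ≈ 19.37
Round up to the next whole number: n = 20 pairs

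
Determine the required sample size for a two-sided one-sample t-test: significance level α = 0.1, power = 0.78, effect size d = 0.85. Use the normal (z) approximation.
n = 9

Sample size formula (one-sample t-test, normal approximation):
n = ((z_{α/2} + z_β) / d)²

z_{α/2} = 1.645 (for α = 0.1, two-sided)
z_β = 0.772 (for power = 0.78)
d = 0.85

n = ((1.645 + 0.772) / 0.85)²
n = (2.844)²
n ≈ 8.09
Round up to the next whole number: n = 9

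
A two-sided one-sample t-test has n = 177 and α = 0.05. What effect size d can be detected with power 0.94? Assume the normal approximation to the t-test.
d ≈ 0.26

Minimum detectable effect (one-sample t-test, normal approximation):
d = (z_{α/2} + z_β) / √n
d = (1.960 + 1.555) / √177
d = 3.515 / 13.304
d ≈ 0.26

By Cohen's convention (0.2 small / 0.5 medium / 0.8 large): small effect.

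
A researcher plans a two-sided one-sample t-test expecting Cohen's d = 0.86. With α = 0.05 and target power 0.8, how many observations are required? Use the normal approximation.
n = 11

Sample size formula (one-sample t-test, normal approximation):
n = ((z_{α/2} + z_β) / d)²

z_{α/2} = 1.960 (for α = 0.05, two-sided)
z_β = 0.842 (for power = 0.8)
d = 0.86

n = ((1.960 + 0.842) / 0.86)²
n = (3.258)²
n ≈ 10.61
Round up to the next whole number: n = 11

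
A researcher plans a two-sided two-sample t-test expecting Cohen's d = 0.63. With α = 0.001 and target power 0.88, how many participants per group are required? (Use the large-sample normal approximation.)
n = 101 per group

Sample size formula (two-sample t-test, normal approximation):
n = 2 · ((z_{α/2} + z_β) / d)²

z_{α/2} = 3.291 (for α = 0.001, two-sided)
z_β = 1.175 (for power = 0.88)
d = 0.63

n = 2 · ((3.291 + 1.175) / 0.63)²
n = 2 · (7.089)²
n ≈ 100.51
Round up to the next whole number: n = 101 per group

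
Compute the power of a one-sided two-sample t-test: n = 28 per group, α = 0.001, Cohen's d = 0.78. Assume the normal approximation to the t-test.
Power ≈ 0.43

Power calculation (two-sample t-test, normal approximation):
z_β = d · √(n/2) - z_α
z_β = 0.78 · √(28/2) - 3.090
z_β = 0.78 · 3.742 - 3.090
z_β = -0.172

Power = Φ(z_β) = Φ(-0.172) ≈ 0.432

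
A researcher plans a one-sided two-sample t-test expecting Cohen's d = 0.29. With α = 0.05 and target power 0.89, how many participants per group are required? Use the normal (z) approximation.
n = 197 per group

Sample size formula (two-sample t-test, normal approximation):
n = 2 · ((z_α + z_β) / d)²

z_α = 1.645 (for α = 0.05, one-sided)
z_β = 1.227 (for power = 0.89)
d = 0.29

n = 2 · ((1.645 + 1.227) / 0.29)²
n = 2 · (9.903)²
n ≈ 196.14
Round up to the next whole number: n = 197 per group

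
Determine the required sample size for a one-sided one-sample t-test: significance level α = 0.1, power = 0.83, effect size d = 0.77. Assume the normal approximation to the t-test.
n = 9

Sample size formula (one-sample t-test, normal approximation):
n = ((z_α + z_β) / d)²

z_α = 1.282 (for α = 0.1, one-sided)
z_β = 0.954 (for power = 0.83)
d = 0.77

n = ((1.282 + 0.954) / 0.77)²
n = (2.904)²
n ≈ 8.43
Round up to the next whole number: n = 9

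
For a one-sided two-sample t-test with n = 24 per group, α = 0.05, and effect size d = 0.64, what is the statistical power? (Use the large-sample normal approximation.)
Power ≈ 0.72

Power calculation (two-sample t-test, normal approximation):
z_β = d · √(n/2) - z_α
z_β = 0.64 · √(24/2) - 1.645
z_β = 0.64 · 3.464 - 1.645
z_β = 0.572

Power = Φ(z_β) = Φ(0.572) ≈ 0.716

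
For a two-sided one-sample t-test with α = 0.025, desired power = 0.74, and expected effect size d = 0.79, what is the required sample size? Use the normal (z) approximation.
n = 14

Sample size formula (one-sample t-test, normal approximation):
n = ((z_{α/2} + z_β) / d)²

z_{α/2} = 2.241 (for α = 0.025, two-sided)
z_β = 0.643 (for power = 0.74)
d = 0.79

n = ((2.241 + 0.643) / 0.79)²
n = (3.651)²
n ≈ 13.33
Round up to the next whole number: n = 14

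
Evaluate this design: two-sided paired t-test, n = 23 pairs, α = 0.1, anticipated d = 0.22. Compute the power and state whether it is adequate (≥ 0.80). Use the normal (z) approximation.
Power ≈ 0.28; the study is underpowered (power < 0.80)

Power calculation (paired t-test, normal approximation):
z_β = d · √n - z_{α/2}
z_β = 0.22 · √23 - 1.645
z_β = 0.22 · 4.796 - 1.645
z_β = -0.590

Power = Φ(z_β) = Φ(-0.590) ≈ 0.278

Effect size d = 0.22 is small by Cohen's convention (0.2/0.5/0.8).

Threshold: power ≥ 0.80 is conventionally adequate.
Power ≈ 0.28 → the study is underpowered (power < 0.80).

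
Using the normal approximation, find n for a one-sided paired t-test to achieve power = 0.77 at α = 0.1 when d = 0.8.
n = 7 pairs

Sample size formula (paired t-test, normal approximation):
n = ((z_α + z_β) / d)²

z_α = 1.282 (for α = 0.1, one-sided)
z_β = 0.739 (for power = 0.77)
d = 0.8

n = ((1.282 + 0.739) / 0.8)²
n = (2.526)²
n ≈ 6.38
Round up to the next whole number: n = 7 pairs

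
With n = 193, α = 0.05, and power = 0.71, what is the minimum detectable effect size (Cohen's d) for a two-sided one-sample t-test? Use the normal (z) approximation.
d ≈ 0.18

Minimum detectable effect (one-sample t-test, normal approximation):
d = (z_{α/2} + z_β) / √n
d = (1.960 + 0.553) / √193
d = 2.513 / 13.892
d ≈ 0.18

By Cohen's convention (0.2 small / 0.5 medium / 0.8 large): very small effect.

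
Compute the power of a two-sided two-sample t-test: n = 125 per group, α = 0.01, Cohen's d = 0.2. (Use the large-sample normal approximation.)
Power ≈ 0.16

Power calculation (two-sample t-test, normal approximation):
z_β = d · √(n/2) - z_{α/2}
z_β = 0.2 · √(125/2) - 2.576
z_β = 0.2 · 7.906 - 2.576
z_β = -0.995

Power = Φ(z_β) = Φ(-0.995) ≈ 0.160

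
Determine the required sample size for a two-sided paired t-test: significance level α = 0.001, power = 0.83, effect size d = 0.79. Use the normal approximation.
n = 29 pairs

Sample size formula (paired t-test, normal approximation):
n = ((z_{α/2} + z_β) / d)²

z_{α/2} = 3.291 (for α = 0.001, two-sided)
z_β = 0.954 (for power = 0.83)
d = 0.79

n = ((3.291 + 0.954) / 0.79)²
n = (5.373)²
n ≈ 28.87
Round up to the next whole number: n = 29 pairs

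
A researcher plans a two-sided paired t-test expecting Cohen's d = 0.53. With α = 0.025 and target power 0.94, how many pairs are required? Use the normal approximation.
n = 52 pairs

Sample size formula (paired t-test, normal approximation):
n = ((z_{α/2} + z_β) / d)²

z_{α/2} = 2.241 (for α = 0.025, two-sided)
z_β = 1.555 (for power = 0.94)
d = 0.53

n = ((2.241 + 1.555) / 0.53)²
n = (7.162)²
n ≈ 51.29
Round up to the next whole number: n = 52 pairs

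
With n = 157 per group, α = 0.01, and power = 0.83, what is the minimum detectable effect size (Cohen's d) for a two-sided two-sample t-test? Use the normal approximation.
d ≈ 0.40

Minimum detectable effect (two-sample t-test, normal approximation):
d = (z_{α/2} + z_β) / √(n/2)
d = (2.576 + 0.954) / √(157/2)
d = 3.530 / 8.860
d ≈ 0.40

By Cohen's convention (0.2 small / 0.5 medium / 0.8 large): small effect.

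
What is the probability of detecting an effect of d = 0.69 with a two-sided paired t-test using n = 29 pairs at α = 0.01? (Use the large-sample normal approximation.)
Power ≈ 0.87

Power calculation (paired t-test, normal approximation):
z_β = d · √n - z_{α/2}
z_β = 0.69 · √29 - 2.576
z_β = 0.69 · 5.385 - 2.576
z_β = 1.140

Power = Φ(z_β) = Φ(1.140) ≈ 0.873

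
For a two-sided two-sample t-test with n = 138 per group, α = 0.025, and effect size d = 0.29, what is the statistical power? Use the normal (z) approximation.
Power ≈ 0.57

Power calculation (two-sample t-test, normal approximation):
z_β = d · √(n/2) - z_{α/2}
z_β = 0.29 · √(138/2) - 2.241
z_β = 0.29 · 8.307 - 2.241
z_β = 0.168

Power = Φ(z_β) = Φ(0.168) ≈ 0.567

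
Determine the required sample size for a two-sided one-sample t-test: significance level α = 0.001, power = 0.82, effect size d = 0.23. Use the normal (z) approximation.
n = 335

Sample size formula (one-sample t-test, normal approximation):
n = ((z_{α/2} + z_β) / d)²

z_{α/2} = 3.291 (for α = 0.001, two-sided)
z_β = 0.915 (for power = 0.82)
d = 0.23

n = ((3.291 + 0.915) / 0.23)²
n = (18.287)²
n ≈ 334.41
Round up to the next whole number: n = 335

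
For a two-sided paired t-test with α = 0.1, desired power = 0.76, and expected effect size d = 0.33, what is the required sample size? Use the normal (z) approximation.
n = 51 pairs

Sample size formula (paired t-test, normal approximation):
n = ((z_{α/2} + z_β) / d)²

z_{α/2} = 1.645 (for α = 0.1, two-sided)
z_β = 0.706 (for power = 0.76)
d = 0.33

n = ((1.645 + 0.706) / 0.33)²
n = (7.124)²
n ≈ 50.75
Round up to the next whole number: n = 51 pairs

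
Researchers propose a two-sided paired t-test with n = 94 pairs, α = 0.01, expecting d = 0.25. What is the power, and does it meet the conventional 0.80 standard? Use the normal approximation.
Power ≈ 0.44; the study is underpowered (power < 0.80)

Power calculation (paired t-test, normal approximation):
z_β = d · √n - z_{α/2}
z_β = 0.25 · √94 - 2.576
z_β = 0.25 · 9.695 - 2.576
z_β = -0.152

Power = Φ(z_β) = Φ(-0.152) ≈ 0.440

Effect size d = 0.25 is small by Cohen's convention (0.2/0.5/0.8).

Threshold: power ≥ 0.80 is conventionally adequate.
Power ≈ 0.44 → the study is underpowered (power < 0.80).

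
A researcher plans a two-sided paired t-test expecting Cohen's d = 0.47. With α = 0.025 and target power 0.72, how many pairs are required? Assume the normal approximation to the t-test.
n = 37 pairs

Sample size formula (paired t-test, normal approximation):
n = ((z_{α/2} + z_β) / d)²

z_{α/2} = 2.241 (for α = 0.025, two-sided)
z_β = 0.583 (for power = 0.72)
d = 0.47

n = ((2.241 + 0.583) / 0.47)²
n = (6.009)²
n ≈ 36.11
Round up to the next whole number: n = 37 pairs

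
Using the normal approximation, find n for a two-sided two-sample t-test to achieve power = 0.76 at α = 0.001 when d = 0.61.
n = 86 per group

Sample size formula (two-sample t-test, normal approximation):
n = 2 · ((z_{α/2} + z_β) / d)²

z_{α/2} = 3.291 (for α = 0.001, two-sided)
z_β = 0.706 (for power = 0.76)
d = 0.61

n = 2 · ((3.291 + 0.706) / 0.61)²
n = 2 · (6.552)²
n ≈ 85.86
Round up to the next whole number: n = 86 per group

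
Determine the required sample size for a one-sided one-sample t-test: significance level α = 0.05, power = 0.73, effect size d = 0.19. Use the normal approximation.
n = 142

Sample size formula (one-sample t-test, normal approximation):
n = ((z_α + z_β) / d)²

z_α = 1.645 (for α = 0.05, one-sided)
z_β = 0.613 (for power = 0.73)
d = 0.19

n = ((1.645 + 0.613) / 0.19)²
n = (11.884)²
n ≈ 141.23
Round up to the next whole number: n = 142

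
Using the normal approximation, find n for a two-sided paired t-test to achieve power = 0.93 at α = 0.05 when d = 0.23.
n = 224 pairs

Sample size formula (paired t-test, normal approximation):
n = ((z_{α/2} + z_β) / d)²

z_{α/2} = 1.960 (for α = 0.05, two-sided)
z_β = 1.476 (for power = 0.93)
d = 0.23

n = ((1.960 + 1.476) / 0.23)²
n = (14.939)²
n ≈ 223.17
Round up to the next whole number: n = 224 pairs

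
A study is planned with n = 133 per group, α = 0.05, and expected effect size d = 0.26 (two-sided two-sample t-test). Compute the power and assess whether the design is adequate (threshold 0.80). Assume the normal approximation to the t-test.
Power ≈ 0.56; the study is underpowered (power < 0.80)

Power calculation (two-sample t-test, normal approximation):
z_β = d · √(n/2) - z_{α/2}
z_β = 0.26 · √(133/2) - 1.960
z_β = 0.26 · 8.155 - 1.960
z_β = 0.160

Power = Φ(z_β) = Φ(0.160) ≈ 0.564

Effect size d = 0.26 is small by Cohen's convention (0.2/0.5/0.8).

Threshold: power ≥ 0.80 is conventionally adequate.
Power ≈ 0.56 → the study is underpowered (power < 0.80).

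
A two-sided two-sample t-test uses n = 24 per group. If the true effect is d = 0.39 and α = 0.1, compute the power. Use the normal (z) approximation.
Power ≈ 0.38

Power calculation (two-sample t-test, normal approximation):
z_β = d · √(n/2) - z_{α/2}
z_β = 0.39 · √(24/2) - 1.645
z_β = 0.39 · 3.464 - 1.645
z_β = -0.294

Power = Φ(z_β) = Φ(-0.294) ≈ 0.384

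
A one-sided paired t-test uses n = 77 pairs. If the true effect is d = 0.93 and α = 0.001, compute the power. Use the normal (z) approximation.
Power ≈ 1.00

Power calculation (paired t-test, normal approximation):
z_β = d · √n - z_α
z_β = 0.93 · √77 - 3.090
z_β = 0.93 · 8.775 - 3.090
z_β = 5.070

Power = Φ(z_β) = Φ(5.070) ≈ 1.000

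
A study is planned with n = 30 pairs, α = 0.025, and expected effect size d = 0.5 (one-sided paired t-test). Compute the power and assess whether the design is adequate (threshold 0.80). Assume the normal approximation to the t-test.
Power ≈ 0.78; the study is underpowered (power < 0.80)

Power calculation (paired t-test, normal approximation):
z_β = d · √n - z_α
z_β = 0.5 · √30 - 1.960
z_β = 0.5 · 5.477 - 1.960
z_β = 0.779

Power = Φ(z_β) = Φ(0.779) ≈ 0.782

Effect size d = 0.5 is medium by Cohen's convention (0.2/0.5/0.8).

Threshold: power ≥ 0.80 is conventionally adequate.
Power ≈ 0.78 → the study is underpowered (power < 0.80).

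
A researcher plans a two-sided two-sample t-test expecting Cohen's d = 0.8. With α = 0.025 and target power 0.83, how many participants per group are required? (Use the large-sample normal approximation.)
n = 32 per group

Sample size formula (two-sample t-test, normal approximation):
n = 2 · ((z_{α/2} + z_β) / d)²

z_{α/2} = 2.241 (for α = 0.025, two-sided)
z_β = 0.954 (for power = 0.83)
d = 0.8

n = 2 · ((2.241 + 0.954) / 0.8)²
n = 2 · (3.994)²
n ≈ 31.90
Round up to the next whole number: n = 32 per group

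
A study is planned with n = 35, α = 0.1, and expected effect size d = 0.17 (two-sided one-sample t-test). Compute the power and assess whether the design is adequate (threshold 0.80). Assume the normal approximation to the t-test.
Power ≈ 0.26; the study is underpowered (power < 0.80)

Power calculation (one-sample t-test, normal approximation):
z_β = d · √n - z_{α/2}
z_β = 0.17 · √35 - 1.645
z_β = 0.17 · 5.916 - 1.645
z_β = -0.639

Power = Φ(z_β) = Φ(-0.639) ≈ 0.261

Effect size d = 0.17 is very small by Cohen's convention (0.2/0.5/0.8).

Threshold: power ≥ 0.80 is conventionally adequate.
Power ≈ 0.26 → the study is underpowered (power < 0.80).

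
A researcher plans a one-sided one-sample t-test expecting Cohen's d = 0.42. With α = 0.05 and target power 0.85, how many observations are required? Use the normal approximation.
n = 41

Sample size formula (one-sample t-test, normal approximation):
n = ((z_α + z_β) / d)²

z_α = 1.645 (for α = 0.05, one-sided)
z_β = 1.036 (for power = 0.85)
d = 0.42

n = ((1.645 + 1.036) / 0.42)²
n = (6.383)²
n ≈ 40.74
Round up to the next whole number: n = 41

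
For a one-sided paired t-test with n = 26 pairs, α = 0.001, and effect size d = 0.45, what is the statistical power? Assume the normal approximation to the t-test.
Power ≈ 0.21

Power calculation (paired t-test, normal approximation):
z_β = d · √n - z_α
z_β = 0.45 · √26 - 3.090
z_β = 0.45 · 5.099 - 3.090
z_β = -0.796

Power = Φ(z_β) = Φ(-0.796) ≈ 0.213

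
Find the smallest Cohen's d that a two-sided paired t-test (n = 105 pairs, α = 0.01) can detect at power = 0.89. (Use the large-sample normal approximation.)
d ≈ 0.37

Minimum detectable effect (paired t-test, normal approximation):
d = (z_{α/2} + z_β) / √n
d = (2.576 + 1.227) / √105
d = 3.802 / 10.247
d ≈ 0.37

By Cohen's convention (0.2 small / 0.5 medium / 0.8 large): small effect.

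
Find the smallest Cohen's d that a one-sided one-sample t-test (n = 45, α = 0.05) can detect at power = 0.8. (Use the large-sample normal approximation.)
d ≈ 0.37

Minimum detectable effect (one-sample t-test, normal approximation):
d = (z_α + z_β) / √n
d = (1.645 + 0.842) / √45
d = 2.486 / 6.708
d ≈ 0.37

By Cohen's convention (0.2 small / 0.5 medium / 0.8 large): small effect.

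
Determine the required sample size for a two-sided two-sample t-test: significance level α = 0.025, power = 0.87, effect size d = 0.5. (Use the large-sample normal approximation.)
n = 91 per group

Sample size formula (two-sample t-test, normal approximation):
n = 2 · ((z_{α/2} + z_β) / d)²

z_{α/2} = 2.241 (for α = 0.025, two-sided)
z_β = 1.126 (for power = 0.87)
d = 0.5

n = 2 · ((2.241 + 1.126) / 0.5)²
n = 2 · (6.734)²
n ≈ 90.69
Round up to the next whole number: n = 91 per group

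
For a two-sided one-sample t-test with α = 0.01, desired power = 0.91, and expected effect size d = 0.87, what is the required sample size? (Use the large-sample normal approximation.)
n = 21

Sample size formula (one-sample t-test, normal approximation):
n = ((z_{α/2} + z_β) / d)²

z_{α/2} = 2.576 (for α = 0.01, two-sided)
z_β = 1.341 (for power = 0.91)
d = 0.87

n = ((2.576 + 1.341) / 0.87)²
n = (4.502)²
n ≈ 20.27
Round up to the next whole number: n = 21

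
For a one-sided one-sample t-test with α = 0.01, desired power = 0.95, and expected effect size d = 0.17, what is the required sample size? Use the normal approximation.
n = 546

Sample size formula (one-sample t-test, normal approximation):
n = ((z_α + z_β) / d)²

z_α = 2.326 (for α = 0.01, one-sided)
z_β = 1.645 (for power = 0.95)
d = 0.17

n = ((2.326 + 1.645) / 0.17)²
n = (23.359)²
n ≈ 545.64
Round up to the next whole number: n = 546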